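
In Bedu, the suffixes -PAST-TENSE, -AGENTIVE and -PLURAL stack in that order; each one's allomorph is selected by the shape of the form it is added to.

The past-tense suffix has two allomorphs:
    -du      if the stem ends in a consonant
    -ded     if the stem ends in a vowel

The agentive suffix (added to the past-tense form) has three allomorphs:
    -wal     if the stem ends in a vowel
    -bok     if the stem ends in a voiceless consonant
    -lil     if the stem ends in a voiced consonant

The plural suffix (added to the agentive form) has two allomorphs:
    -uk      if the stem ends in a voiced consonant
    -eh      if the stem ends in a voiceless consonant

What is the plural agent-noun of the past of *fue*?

Since the final sound of *fue* is /e/ (a vowel), it takes -ded, giving *fueded*.
Since the final sound of the past-tense form *fueded* is /d/ (a voiced consonant), it takes -lil, giving *fuededlil*.
Since the final consonant of the agentive form *fuededlil* is /l/ (voiced), it takes -uk, giving *fuededliluk*.

fuededliluk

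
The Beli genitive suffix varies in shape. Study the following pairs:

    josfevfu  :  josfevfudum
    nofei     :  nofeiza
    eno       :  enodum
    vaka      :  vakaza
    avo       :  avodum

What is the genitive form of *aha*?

The pattern is rounding harmony: -dum when the last vowel of the stem is a rounded vowel (*josfevfu*, *eno*, *avo*); -za when the last vowel of the stem is an unrounded vowel (*nofei*, *vaka*).
*aha*: last vowel = /a/, an unrounded vowel → -za → *ahaza*.

ahaza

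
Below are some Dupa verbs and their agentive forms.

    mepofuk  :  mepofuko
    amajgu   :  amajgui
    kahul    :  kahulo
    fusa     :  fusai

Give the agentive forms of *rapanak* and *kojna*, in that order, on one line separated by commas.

The pattern is consonant vs. vowel: -o when the stem ends in a consonant (*mepofuk*, *kahul*); -i when the stem ends in a vowel (*amajgu*, *fusa*).
The final sound of *rapanak* is /k/, which is a consonant, so the suffix is -o, giving *rapanako*.
*kojna* — final sound /a/ (a vowel) → -i → *kojnai*.

rapanako, kojnai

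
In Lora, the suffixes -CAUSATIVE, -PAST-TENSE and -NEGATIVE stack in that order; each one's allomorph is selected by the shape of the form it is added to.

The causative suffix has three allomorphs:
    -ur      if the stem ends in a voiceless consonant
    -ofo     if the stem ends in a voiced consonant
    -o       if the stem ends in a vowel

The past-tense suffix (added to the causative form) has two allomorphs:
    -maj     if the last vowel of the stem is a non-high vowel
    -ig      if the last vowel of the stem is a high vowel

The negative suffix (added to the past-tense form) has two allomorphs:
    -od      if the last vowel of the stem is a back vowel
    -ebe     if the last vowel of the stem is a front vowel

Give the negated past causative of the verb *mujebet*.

The final sound of *mujebet* is /t/, which is a voiceless consonant, so the causative suffix is -ur, giving *mujebetur*.
The last vowel of the causative form *mujebetur* is /u/, which is a high vowel, so the past-tense suffix is -ig, giving *mujebeturig*.
Since the last vowel of the past-tense form *mujebeturig* is /i/ (a front vowel), it takes -ebe, giving *mujebeturigebe*.

mujebeturigebe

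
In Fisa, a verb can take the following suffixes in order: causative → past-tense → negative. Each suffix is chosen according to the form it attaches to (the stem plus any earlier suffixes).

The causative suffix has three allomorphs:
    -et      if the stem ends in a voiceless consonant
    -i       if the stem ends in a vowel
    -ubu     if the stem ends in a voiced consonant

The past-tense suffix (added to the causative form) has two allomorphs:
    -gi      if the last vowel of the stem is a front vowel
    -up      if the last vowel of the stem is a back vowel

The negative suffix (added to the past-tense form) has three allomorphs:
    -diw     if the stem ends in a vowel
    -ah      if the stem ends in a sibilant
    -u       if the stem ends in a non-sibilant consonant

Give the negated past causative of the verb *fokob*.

Since the final sound of *fokob* is /b/ (a voiced consonant), it takes -ubu, giving *fokobubu*.
The last vowel of the causative form *fokobubu* is /u/, which is a back vowel, so the past-tense suffix is -up, giving *fokobubuup*.
The past-tense form *fokobubuup*: final sound = /p/, a non-sibilant consonant → -u → *fokobubuupu*.

fokobubuupu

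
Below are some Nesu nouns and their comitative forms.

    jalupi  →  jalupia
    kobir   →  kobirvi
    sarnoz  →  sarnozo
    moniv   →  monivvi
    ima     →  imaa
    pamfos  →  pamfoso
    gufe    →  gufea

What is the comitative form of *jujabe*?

The suffix is conditioned by the final sound: -o when the stem ends in a sibilant (*sarnoz*, *pamfos*); -vi when the stem ends in a non-sibilant consonant (*kobir*, *moniv*); -a when the stem ends in a vowel (*jalupi*, *ima*, *gufe*).
*jujabe* — final sound /e/ (a vowel) → -a → *jujabea*.

jujabea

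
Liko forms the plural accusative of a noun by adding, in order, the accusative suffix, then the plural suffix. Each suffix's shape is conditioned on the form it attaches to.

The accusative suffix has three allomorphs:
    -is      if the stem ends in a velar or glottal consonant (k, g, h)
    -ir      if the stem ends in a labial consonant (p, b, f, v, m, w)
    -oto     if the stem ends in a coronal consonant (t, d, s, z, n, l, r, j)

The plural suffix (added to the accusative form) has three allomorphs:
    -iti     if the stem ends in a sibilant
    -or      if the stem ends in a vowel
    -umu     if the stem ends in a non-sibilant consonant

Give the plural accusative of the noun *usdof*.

The final consonant of *usdof* is /f/, which is labial, so the accusative suffix is -ir, giving *usdofir*.
The final sound of the accusative form *usdofir* is /r/, which is a non-sibilant consonant, so the plural suffix is -umu, giving *usdofirumu*.

usdofirumu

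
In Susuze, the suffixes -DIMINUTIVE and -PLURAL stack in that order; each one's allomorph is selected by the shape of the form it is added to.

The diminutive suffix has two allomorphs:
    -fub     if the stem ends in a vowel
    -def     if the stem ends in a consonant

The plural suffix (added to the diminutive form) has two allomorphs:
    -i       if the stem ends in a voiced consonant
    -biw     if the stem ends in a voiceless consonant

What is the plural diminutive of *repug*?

The final sound of *repug* is /g/, which is a consonant, so the diminutive suffix is -def, giving *repugdef*.
Since the final consonant of the diminutive form *repugdef* is /f/ (voiceless), it takes -biw, giving *repugdefbiw*.

repugdefbiw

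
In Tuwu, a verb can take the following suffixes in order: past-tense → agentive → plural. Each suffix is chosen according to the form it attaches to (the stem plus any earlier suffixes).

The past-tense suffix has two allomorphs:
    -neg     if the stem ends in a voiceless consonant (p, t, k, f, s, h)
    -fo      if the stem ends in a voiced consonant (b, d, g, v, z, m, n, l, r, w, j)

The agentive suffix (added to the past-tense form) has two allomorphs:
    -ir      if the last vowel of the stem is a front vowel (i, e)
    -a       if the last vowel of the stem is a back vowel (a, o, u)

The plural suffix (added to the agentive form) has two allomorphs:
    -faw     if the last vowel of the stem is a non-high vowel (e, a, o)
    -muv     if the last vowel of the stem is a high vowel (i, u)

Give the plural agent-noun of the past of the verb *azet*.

*azet*: final consonant = /t/, voiceless → -neg → *azetneg*.
The past-tense form *azetneg*: last vowel = /e/, a front vowel → -ir → *azetnegir*.
Since the last vowel of the agentive form *azetnegir* is /i/ (a high vowel), it takes -muv, giving *azetnegirmuv*.

azetnegirmuv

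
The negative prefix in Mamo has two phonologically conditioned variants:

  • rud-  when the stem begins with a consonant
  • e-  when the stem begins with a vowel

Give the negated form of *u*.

eu

The first sound of *u* is /u/, which is a vowel, so the prefix is e-, giving *eu*.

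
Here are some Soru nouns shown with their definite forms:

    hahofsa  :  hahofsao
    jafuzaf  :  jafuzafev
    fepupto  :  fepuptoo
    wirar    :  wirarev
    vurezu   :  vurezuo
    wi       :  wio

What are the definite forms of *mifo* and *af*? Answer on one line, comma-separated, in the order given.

The alternation tracks the final sound of the stem — -ev when the stem ends in a consonant (*jafuzaf*, *wirar*); -o when the stem ends in a vowel (*hahofsa*, *fepupto*, *vurezu*, *wi*).
*mifo* — final sound /o/ (a vowel) → -o → *mifoo*.
The final sound of *af* is /f/, which is a consonant, so the suffix is -ev, giving *afev*.

mifoo, afev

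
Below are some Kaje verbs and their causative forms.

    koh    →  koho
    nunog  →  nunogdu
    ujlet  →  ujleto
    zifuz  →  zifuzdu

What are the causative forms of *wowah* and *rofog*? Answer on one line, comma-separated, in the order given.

wowaho, rofogdu

Looking at the final consonant of each stem: -o when the stem ends in a voiceless consonant (*koh*, *ujlet*); -du when the stem ends in a voiced consonant (*nunog*, *zifuz*).
Since the final consonant of *wowah* is /h/ (voiceless), it takes -o, giving *wowaho*.
*rofog*: final consonant = /g/, voiced → -du → *rofogdu*.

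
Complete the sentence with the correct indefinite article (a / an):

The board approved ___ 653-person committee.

The indefinite article is chosen by the initial *sound* of the following word, not its spelling.
The number *653* is spoken "six hundred …", beginning with /sɪks/ — a consonant sound.
So the article is *a*: The board approved a 653-person committee.

a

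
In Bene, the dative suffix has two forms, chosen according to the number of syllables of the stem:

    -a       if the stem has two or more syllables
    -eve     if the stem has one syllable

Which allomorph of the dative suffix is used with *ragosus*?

With 3 syllables, *ragosus* takes -a.

-a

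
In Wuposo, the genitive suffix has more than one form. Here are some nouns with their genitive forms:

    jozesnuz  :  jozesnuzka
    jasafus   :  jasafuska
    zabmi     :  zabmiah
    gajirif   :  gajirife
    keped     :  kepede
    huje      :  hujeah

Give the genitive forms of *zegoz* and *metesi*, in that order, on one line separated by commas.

zegozka, metesiah

The pattern is sibilance of the final sound: -ka when the stem ends in a sibilant (*jozesnuz*, *jasafus*); -e when the stem ends in a non-sibilant consonant (*gajirif*, *keped*); -ah when the stem ends in a vowel (*zabmi*, *huje*).
Since the final sound of *zegoz* is /z/ (a sibilant), it takes -ka, giving *zegozka*.
*metesi* — final sound /i/ (a vowel) → -ah → *metesiah*.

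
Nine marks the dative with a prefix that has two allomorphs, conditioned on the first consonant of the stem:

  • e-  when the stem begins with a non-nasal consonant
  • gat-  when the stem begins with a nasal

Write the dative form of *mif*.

gatmif

*mif*: first consonant = /m/, a nasal → gat- → *gatmif*.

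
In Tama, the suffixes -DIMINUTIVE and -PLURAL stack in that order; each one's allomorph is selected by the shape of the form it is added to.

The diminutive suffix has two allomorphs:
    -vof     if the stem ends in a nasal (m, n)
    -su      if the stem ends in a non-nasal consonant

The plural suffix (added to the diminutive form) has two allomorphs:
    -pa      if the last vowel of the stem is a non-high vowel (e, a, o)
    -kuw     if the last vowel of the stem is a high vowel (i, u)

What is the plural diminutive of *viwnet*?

viwnetsukuw

*viwnet* — final consonant /t/ (non-nasal) → -su → *viwnetsu*.
The last vowel of the diminutive form *viwnetsu* is /u/, which is a high vowel, so the plural suffix is -kuw, giving *viwnetsukuw*.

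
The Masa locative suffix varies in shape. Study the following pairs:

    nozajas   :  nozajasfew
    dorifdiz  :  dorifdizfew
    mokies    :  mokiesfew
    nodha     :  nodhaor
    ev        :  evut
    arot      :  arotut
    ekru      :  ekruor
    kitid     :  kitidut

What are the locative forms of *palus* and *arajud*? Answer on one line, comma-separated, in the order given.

palusfew, arajudut

The suffix is conditioned by the final sound: -few when the stem ends in a sibilant (*nozajas*, *dorifdiz*, *mokies*); -ut when the stem ends in a non-sibilant consonant (*ev*, *arot*, *kitid*); -or when the stem ends in a vowel (*nodha*, *ekru*).
*palus*: final sound = /s/, a sibilant → -few → *palusfew*.
The final sound of *arajud* is /d/, which is a non-sibilant consonant, so the suffix is -ut, giving *arajudut*.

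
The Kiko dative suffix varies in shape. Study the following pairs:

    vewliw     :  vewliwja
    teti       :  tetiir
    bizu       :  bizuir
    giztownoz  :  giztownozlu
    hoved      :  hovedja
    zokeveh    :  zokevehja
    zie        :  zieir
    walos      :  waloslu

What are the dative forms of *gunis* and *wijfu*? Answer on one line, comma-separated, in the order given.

gunislu, wijfuir

The suffix is conditioned by the final sound: -lu when the stem ends in a sibilant (*giztownoz*, *walos*); -ja when the stem ends in a non-sibilant consonant (*vewliw*, *hoved*, *zokeveh*); -ir when the stem ends in a vowel (*teti*, *bizu*, *zie*).
*gunis* — final sound /s/ (a sibilant) → -lu → *gunislu*.
*wijfu*: final sound = /u/, a vowel → -ir → *wijfuir*.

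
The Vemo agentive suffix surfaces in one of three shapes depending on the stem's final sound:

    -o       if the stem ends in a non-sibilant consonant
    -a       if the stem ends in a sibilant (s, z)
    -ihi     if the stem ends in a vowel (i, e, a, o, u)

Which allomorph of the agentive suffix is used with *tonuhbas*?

Since the final sound of *tonuhbas* is /s/ (a sibilant), it takes -a.

-a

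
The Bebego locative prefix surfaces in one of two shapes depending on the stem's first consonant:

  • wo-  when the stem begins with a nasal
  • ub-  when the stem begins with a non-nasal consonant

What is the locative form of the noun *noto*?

wonoto

The first consonant of *noto* is /n/, which is a nasal, so the prefix is wo-, giving *wonoto*.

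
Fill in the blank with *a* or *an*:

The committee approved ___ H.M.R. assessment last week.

The indefinite article is chosen by the initial *sound* of the following word, not its spelling.
The initialism *H.M.R.* is read letter by letter; the first letter, H, is pronounced /eɪtʃ/, which begins with a vowel sound.
So the article is *an*: The committee approved an H.M.R. assessment last week.

an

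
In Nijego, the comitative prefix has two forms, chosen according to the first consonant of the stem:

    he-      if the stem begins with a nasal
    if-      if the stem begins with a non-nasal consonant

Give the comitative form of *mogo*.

*mogo* — first consonant /m/ (a nasal) → he- → *hemogo*.

hemogo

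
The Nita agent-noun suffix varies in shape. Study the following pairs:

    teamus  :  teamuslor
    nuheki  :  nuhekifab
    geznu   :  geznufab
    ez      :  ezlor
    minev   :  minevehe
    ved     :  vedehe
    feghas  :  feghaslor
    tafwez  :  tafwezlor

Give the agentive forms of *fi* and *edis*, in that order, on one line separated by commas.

fifab, edislor

The pattern is sibilance of the final sound: -lor when the stem ends in a sibilant (*teamus*, *ez*, *feghas*, *tafwez*); -ehe when the stem ends in a non-sibilant consonant (*minev*, *ved*); -fab when the stem ends in a vowel (*nuheki*, *geznu*).
Since the final sound of *fi* is /i/ (a vowel), it takes -fab, giving *fifab*.
*edis* — final sound /s/ (a sibilant) → -lor → *edislor*.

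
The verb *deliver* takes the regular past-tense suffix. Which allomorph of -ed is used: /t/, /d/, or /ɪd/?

/d/

The stem *deliver* ends in a voiced sound other than /d/.
The -ed suffix is realized as /ɪd/ after /t, d/; as /t/ after other voiceless consonants; and as /d/ after other voiced sounds.
So -ed on *deliver* is pronounced /d/.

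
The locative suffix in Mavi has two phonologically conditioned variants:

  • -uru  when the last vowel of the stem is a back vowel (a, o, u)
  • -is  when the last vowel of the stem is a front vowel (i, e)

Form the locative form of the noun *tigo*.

tigouru

Since the last vowel of *tigo* is /o/ (a back vowel), it takes -uru, giving *tigouru*.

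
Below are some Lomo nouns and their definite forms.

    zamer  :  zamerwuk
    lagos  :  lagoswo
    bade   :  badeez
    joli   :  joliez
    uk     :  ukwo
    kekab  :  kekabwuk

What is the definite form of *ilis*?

iliswo

The suffix is conditioned by the final sound: -wo when the stem ends in a voiceless consonant (*lagos*, *uk*); -wuk when the stem ends in a voiced consonant (*zamer*, *kekab*); -ez when the stem ends in a vowel (*bade*, *joli*).
The final sound of *ilis* is /s/, which is a voiceless consonant, so the suffix is -wo, giving *iliswo*.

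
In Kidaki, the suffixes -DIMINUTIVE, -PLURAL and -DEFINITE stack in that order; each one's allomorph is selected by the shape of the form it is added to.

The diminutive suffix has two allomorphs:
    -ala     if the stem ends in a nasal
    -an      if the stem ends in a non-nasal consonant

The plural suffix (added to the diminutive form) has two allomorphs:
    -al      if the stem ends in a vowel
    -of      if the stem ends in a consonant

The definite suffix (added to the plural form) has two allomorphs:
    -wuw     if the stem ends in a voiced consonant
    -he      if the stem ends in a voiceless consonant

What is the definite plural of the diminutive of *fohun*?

Since the final consonant of *fohun* is /n/ (a nasal), it takes -ala, giving *fohunala*.
The final sound of the diminutive form *fohunala* is /a/, which is a vowel, so the plural suffix is -al, giving *fohunalaal*.
The plural form *fohunalaal* — final consonant /l/ (voiced) → -wuw → *fohunalaalwuw*.

fohunalaalwuw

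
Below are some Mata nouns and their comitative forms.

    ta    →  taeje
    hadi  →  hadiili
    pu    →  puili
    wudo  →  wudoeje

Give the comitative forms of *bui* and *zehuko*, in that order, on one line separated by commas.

The pattern is height harmony: -ili when the last vowel of the stem is a high vowel (*hadi*, *pu*); -eje when the last vowel of the stem is a non-high vowel (*ta*, *wudo*).
Since the last vowel of *bui* is /i/ (a high vowel), it takes -ili, giving *buiili*.
*zehuko*: last vowel = /o/, a non-high vowel → -eje → *zehukoeje*.

buiili, zehukoeje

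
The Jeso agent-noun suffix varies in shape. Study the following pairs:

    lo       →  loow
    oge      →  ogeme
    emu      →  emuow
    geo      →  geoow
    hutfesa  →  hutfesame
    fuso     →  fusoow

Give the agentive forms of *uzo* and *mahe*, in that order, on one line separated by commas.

uzoow, maheme

The alternation tracks the last vowel of the stem — -ow when the last vowel of the stem is a rounded vowel (*lo*, *emu*, *geo*, *fuso*); -me when the last vowel of the stem is an unrounded vowel (*oge*, *hutfesa*).
*uzo* — last vowel /o/ (a rounded vowel) → -ow → *uzoow*.
*mahe*: last vowel = /e/, an unrounded vowel → -me → *maheme*.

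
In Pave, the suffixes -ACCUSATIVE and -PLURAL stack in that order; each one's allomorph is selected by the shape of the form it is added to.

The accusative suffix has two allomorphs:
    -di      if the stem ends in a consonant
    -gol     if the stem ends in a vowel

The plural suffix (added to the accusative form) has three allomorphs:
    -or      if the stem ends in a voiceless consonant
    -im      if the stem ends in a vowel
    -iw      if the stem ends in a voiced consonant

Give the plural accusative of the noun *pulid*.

puliddiim

Since the final sound of *pulid* is /d/ (a consonant), it takes -di, giving *puliddi*.
The accusative form *puliddi* — final sound /i/ (a vowel) → -im → *puliddiim*.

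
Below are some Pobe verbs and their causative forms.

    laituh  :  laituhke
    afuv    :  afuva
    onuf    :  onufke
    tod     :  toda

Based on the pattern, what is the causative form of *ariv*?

ariva

The alternation tracks the final consonant of the stem — -ke when the stem ends in a voiceless consonant (*laituh*, *onuf*); -a when the stem ends in a voiced consonant (*afuv*, *tod*).
*ariv*: final consonant = /v/, voiced → -a → *ariva*.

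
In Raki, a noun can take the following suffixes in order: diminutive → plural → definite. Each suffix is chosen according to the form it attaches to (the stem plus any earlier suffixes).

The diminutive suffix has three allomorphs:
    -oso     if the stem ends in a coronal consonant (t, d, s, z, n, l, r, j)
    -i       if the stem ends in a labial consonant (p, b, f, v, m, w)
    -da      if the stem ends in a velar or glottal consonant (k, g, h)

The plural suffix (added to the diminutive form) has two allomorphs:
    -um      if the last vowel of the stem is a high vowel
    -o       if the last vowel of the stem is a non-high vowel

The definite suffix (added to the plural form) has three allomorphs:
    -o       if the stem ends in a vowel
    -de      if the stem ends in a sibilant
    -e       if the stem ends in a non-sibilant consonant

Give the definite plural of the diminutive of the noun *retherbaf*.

The final consonant of *retherbaf* is /f/, which is labial, so the diminutive suffix is -i, giving *retherbafi*.
The diminutive form *retherbafi*: last vowel = /i/, a high vowel → -um → *retherbafium*.
Since the final sound of the plural form *retherbafium* is /m/ (a non-sibilant consonant), it takes -e, giving *retherbafiume*.

retherbafiume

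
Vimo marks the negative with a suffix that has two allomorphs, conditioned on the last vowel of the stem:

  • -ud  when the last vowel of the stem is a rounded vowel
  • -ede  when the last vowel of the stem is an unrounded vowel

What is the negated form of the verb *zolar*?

zolarede

Since the last vowel of *zolar* is /a/ (an unrounded vowel), it takes -ede, giving *zolarede*.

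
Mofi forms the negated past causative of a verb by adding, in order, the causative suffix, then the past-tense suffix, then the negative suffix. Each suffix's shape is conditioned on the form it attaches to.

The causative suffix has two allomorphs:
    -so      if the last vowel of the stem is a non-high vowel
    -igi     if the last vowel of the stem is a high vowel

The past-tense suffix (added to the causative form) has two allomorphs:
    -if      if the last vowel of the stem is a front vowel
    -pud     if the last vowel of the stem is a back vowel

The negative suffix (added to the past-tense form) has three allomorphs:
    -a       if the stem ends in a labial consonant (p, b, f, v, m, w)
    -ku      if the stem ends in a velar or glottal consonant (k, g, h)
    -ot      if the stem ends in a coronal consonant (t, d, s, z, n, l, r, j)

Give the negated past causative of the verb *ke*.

kesopudot

*ke* — last vowel /e/ (a non-high vowel) → -so → *keso*.
The causative form *keso* — last vowel /o/ (a back vowel) → -pud → *kesopud*.
The past-tense form *kesopud* — final consonant /d/ (coronal) → -ot → *kesopudot*.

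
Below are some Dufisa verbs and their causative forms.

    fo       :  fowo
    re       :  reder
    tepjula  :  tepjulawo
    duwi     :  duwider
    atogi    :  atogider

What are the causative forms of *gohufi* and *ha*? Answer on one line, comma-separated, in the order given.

The pattern is front/back vowel harmony: -der when the last vowel of the stem is a front vowel (*re*, *duwi*, *atogi*); -wo when the last vowel of the stem is a back vowel (*fo*, *tepjula*).
Since the last vowel of *gohufi* is /i/ (a front vowel), it takes -der, giving *gohufider*.
*ha*: last vowel = /a/, a back vowel → -wo → *hawo*.

gohufider, hawo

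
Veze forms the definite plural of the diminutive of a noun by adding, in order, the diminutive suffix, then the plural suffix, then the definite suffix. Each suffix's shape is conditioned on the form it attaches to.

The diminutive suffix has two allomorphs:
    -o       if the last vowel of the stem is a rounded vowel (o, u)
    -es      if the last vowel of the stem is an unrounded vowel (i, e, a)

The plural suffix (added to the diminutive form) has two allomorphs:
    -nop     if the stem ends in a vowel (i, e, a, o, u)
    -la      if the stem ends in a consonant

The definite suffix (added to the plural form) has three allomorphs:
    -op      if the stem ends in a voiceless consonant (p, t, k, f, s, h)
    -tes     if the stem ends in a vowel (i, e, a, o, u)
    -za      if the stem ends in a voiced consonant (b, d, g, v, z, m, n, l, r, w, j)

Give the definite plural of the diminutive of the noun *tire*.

*tire* — last vowel /e/ (an unrounded vowel) → -es → *tirees*.
The diminutive form *tirees* — final sound /s/ (a consonant) → -la → *tireesla*.
The plural form *tireesla* — final sound /a/ (a vowel) → -tes → *tireeslates*.

tireeslates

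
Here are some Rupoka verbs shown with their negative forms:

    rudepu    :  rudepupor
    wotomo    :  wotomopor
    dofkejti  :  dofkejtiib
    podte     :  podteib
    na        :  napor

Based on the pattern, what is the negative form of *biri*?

The pattern is front/back vowel harmony: -ib when the last vowel of the stem is a front vowel (*dofkejti*, *podte*); -por when the last vowel of the stem is a back vowel (*rudepu*, *wotomo*, *na*).
*biri*: last vowel = /i/, a front vowel → -ib → *biriib*.

biriib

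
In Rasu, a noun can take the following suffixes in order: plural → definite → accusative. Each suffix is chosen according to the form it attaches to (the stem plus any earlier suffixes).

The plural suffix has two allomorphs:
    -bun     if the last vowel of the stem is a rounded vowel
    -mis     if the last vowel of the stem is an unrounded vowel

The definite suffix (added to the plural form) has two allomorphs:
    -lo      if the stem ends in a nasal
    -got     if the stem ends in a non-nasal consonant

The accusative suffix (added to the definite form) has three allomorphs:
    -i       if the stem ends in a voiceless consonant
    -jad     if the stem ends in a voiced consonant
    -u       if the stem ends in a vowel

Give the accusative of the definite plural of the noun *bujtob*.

*bujtob* — last vowel /o/ (a rounded vowel) → -bun → *bujtobbun*.
The final consonant of the plural form *bujtobbun* is /n/, which is a nasal, so the definite suffix is -lo, giving *bujtobbunlo*.
The definite form *bujtobbunlo* — final sound /o/ (a vowel) → -u → *bujtobbunlou*.

bujtobbunlou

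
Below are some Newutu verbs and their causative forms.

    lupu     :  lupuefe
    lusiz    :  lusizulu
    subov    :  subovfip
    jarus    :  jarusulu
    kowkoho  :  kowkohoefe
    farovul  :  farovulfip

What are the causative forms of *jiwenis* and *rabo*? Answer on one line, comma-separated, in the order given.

jiwenisulu, raboefe

Looking at the final sound of each stem: -ulu when the stem ends in a sibilant (*lusiz*, *jarus*); -fip when the stem ends in a non-sibilant consonant (*subov*, *farovul*); -efe when the stem ends in a vowel (*lupu*, *kowkoho*).
*jiwenis* — final sound /s/ (a sibilant) → -ulu → *jiwenisulu*.
Since the final sound of *rabo* is /o/ (a vowel), it takes -efe, giving *raboefe*.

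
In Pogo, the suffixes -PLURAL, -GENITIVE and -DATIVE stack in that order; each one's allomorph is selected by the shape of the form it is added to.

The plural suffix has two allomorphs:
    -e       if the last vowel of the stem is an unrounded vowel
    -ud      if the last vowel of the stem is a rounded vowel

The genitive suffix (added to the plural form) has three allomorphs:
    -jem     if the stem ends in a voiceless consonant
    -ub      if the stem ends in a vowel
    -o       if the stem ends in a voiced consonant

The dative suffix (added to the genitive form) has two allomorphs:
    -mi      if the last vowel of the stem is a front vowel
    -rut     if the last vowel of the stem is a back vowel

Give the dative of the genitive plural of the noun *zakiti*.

*zakiti*: last vowel = /i/, an unrounded vowel → -e → *zakitie*.
The plural form *zakitie*: final sound = /e/, a vowel → -ub → *zakitieub*.
The genitive form *zakitieub*: last vowel = /u/, a back vowel → -rut → *zakitieubrut*.

zakitieubrut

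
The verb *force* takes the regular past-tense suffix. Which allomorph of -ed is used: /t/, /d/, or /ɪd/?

The stem *force* ends in a voiceless consonant other than /t/.
The -ed suffix is realized as /ɪd/ after /t, d/; as /t/ after other voiceless consonants; and as /d/ after other voiced sounds.
So -ed on *force* is pronounced /t/.

/t/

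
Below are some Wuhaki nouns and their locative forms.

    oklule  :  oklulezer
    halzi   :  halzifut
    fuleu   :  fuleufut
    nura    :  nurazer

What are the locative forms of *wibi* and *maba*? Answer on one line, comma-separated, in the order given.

wibifut, mabazer

Looking at the last vowel of each stem: -fut when the last vowel of the stem is a high vowel (*halzi*, *fuleu*); -zer when the last vowel of the stem is a non-high vowel (*oklule*, *nura*).
*wibi*: last vowel = /i/, a high vowel → -fut → *wibifut*.
Since the last vowel of *maba* is /a/ (a non-high vowel), it takes -zer, giving *mabazer*.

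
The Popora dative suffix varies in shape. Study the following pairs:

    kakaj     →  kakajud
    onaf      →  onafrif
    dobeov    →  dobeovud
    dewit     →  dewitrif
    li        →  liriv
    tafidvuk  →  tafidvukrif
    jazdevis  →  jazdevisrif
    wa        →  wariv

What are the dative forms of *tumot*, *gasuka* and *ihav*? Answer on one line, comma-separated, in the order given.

tumotrif, gasukariv, ihavud

Looking at the final sound of each stem: -rif when the stem ends in a voiceless consonant (*onaf*, *dewit*, *tafidvuk*, *jazdevis*); -ud when the stem ends in a voiced consonant (*kakaj*, *dobeov*); -riv when the stem ends in a vowel (*li*, *wa*).
Since the final sound of *tumot* is /t/ (a voiceless consonant), it takes -rif, giving *tumotrif*.
*gasuka* — final sound /a/ (a vowel) → -riv → *gasukariv*.
The final sound of *ihav* is /v/, which is a voiced consonant, so the suffix is -ud, giving *ihavud*.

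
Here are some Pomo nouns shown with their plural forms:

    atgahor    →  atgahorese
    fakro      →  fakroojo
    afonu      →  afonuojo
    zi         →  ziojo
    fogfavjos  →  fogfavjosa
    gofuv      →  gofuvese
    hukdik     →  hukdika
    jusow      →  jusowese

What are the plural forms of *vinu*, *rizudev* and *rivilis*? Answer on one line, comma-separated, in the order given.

The alternation tracks the final sound of the stem — -a when the stem ends in a voiceless consonant (*fogfavjos*, *hukdik*); -ese when the stem ends in a voiced consonant (*atgahor*, *gofuv*, *jusow*); -ojo when the stem ends in a vowel (*fakro*, *afonu*, *zi*).
Since the final sound of *vinu* is /u/ (a vowel), it takes -ojo, giving *vinuojo*.
*rizudev* — final sound /v/ (a voiced consonant) → -ese → *rizudevese*.
*rivilis* — final sound /s/ (a voiceless consonant) → -a → *rivilisa*.

vinuojo, rizudevese, rivilisa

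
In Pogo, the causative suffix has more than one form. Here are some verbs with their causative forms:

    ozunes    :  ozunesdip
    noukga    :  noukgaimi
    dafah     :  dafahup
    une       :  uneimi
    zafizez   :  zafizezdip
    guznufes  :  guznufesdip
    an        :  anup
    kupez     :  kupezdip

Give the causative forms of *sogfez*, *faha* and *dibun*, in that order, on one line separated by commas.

sogfezdip, fahaimi, dibunup

The suffix is conditioned by the final sound: -dip when the stem ends in a sibilant (*ozunes*, *zafizez*, *guznufes*, *kupez*); -up when the stem ends in a non-sibilant consonant (*dafah*, *an*); -imi when the stem ends in a vowel (*noukga*, *une*).
*sogfez* — final sound /z/ (a sibilant) → -dip → *sogfezdip*.
*faha*: final sound = /a/, a vowel → -imi → *fahaimi*.
*dibun*: final sound = /n/, a non-sibilant consonant → -up → *dibunup*.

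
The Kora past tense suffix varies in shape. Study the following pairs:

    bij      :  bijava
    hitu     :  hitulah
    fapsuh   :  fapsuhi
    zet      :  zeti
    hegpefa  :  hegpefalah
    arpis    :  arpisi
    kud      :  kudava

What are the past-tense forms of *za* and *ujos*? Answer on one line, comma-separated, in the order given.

The pattern is voicing of the final sound: -i when the stem ends in a voiceless consonant (*fapsuh*, *zet*, *arpis*); -ava when the stem ends in a voiced consonant (*bij*, *kud*); -lah when the stem ends in a vowel (*hitu*, *hegpefa*).
*za* — final sound /a/ (a vowel) → -lah → *zalah*.
Since the final sound of *ujos* is /s/ (a voiceless consonant), it takes -i, giving *ujosi*.

zalah, ujosi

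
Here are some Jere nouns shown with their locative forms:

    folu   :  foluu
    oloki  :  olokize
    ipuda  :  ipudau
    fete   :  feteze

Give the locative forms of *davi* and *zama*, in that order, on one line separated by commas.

The alternation tracks the last vowel of the stem — -ze when the last vowel of the stem is a front vowel (*oloki*, *fete*); -u when the last vowel of the stem is a back vowel (*folu*, *ipuda*).
*davi*: last vowel = /i/, a front vowel → -ze → *davize*.
The last vowel of *zama* is /a/, which is a back vowel, so the suffix is -u, giving *zamau*.

davize, zamau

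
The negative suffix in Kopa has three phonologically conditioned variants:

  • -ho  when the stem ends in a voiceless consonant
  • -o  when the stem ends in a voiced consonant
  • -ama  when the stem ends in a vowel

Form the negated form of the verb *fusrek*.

*fusrek* — final sound /k/ (a voiceless consonant) → -ho → *fusrekho*.

fusrekho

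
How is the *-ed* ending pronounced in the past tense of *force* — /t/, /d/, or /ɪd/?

/t/

The stem *force* ends in a voiceless consonant other than /t/.
The -ed suffix is realized as /ɪd/ after /t, d/; as /t/ after other voiceless consonants; and as /d/ after other voiced sounds.
So -ed on *force* is pronounced /t/.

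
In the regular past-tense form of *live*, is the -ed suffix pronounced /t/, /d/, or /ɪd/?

The stem *live* ends in a voiced sound other than /d/.
The -ed suffix is realized as /ɪd/ after /t, d/; as /t/ after other voiceless consonants; and as /d/ after other voiced sounds.
So -ed on *live* is pronounced /d/.

/d/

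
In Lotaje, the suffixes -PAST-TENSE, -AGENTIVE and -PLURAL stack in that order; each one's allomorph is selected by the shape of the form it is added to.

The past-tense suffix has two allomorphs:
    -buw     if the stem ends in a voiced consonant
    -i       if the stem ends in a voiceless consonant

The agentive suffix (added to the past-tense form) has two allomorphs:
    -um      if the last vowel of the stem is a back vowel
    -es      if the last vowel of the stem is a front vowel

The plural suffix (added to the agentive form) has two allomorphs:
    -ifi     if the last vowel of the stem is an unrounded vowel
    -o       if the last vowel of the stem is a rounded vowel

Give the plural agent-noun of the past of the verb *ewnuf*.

ewnufiesifi

The final consonant of *ewnuf* is /f/, which is voiceless, so the past-tense suffix is -i, giving *ewnufi*.
Since the last vowel of the past-tense form *ewnufi* is /i/ (a front vowel), it takes -es, giving *ewnufies*.
The agentive form *ewnufies* — last vowel /e/ (an unrounded vowel) → -ifi → *ewnufiesifi*.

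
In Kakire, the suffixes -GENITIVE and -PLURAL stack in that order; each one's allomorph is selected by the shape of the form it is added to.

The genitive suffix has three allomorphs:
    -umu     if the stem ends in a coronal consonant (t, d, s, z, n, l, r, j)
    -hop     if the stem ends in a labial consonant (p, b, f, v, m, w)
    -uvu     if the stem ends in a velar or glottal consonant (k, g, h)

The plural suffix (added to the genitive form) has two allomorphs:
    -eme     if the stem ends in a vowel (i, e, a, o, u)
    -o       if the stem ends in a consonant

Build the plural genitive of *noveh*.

novehuvueme

*noveh*: final consonant = /h/, velar/glottal → -uvu → *novehuvu*.
The genitive form *novehuvu*: final sound = /u/, a vowel → -eme → *novehuvueme*.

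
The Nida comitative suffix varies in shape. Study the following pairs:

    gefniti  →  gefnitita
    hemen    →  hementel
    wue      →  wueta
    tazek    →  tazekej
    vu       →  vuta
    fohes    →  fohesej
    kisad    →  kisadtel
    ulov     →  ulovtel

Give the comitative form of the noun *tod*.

Looking at the final sound of each stem: -ej when the stem ends in a voiceless consonant (*tazek*, *fohes*); -tel when the stem ends in a voiced consonant (*hemen*, *kisad*, *ulov*); -ta when the stem ends in a vowel (*gefniti*, *wue*, *vu*).
Since the final sound of *tod* is /d/ (a voiced consonant), it takes -tel, giving *todtel*.

todtel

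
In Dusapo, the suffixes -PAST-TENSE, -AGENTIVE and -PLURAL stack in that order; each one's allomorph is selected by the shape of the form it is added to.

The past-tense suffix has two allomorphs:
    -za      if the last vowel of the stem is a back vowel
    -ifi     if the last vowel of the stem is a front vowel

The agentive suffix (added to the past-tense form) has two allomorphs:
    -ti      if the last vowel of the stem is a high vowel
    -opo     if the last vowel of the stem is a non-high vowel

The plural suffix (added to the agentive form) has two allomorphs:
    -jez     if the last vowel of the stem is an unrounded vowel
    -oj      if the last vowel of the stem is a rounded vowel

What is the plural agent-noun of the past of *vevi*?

The last vowel of *vevi* is /i/, which is a front vowel, so the past-tense suffix is -ifi, giving *veviifi*.
Since the last vowel of the past-tense form *veviifi* is /i/ (a high vowel), it takes -ti, giving *veviifiti*.
The last vowel of the agentive form *veviifiti* is /i/, which is an unrounded vowel, so the plural suffix is -jez, giving *veviifitijez*.

veviifitijez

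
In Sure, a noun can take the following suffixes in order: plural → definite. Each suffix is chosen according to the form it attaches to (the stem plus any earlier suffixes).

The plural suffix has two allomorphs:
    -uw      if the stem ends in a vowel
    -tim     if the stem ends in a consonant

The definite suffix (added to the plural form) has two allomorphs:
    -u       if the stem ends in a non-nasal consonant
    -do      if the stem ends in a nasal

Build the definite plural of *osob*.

osobtimdo

*osob*: final sound = /b/, a consonant → -tim → *osobtim*.
Since the final consonant of the plural form *osobtim* is /m/ (a nasal), it takes -do, giving *osobtimdo*.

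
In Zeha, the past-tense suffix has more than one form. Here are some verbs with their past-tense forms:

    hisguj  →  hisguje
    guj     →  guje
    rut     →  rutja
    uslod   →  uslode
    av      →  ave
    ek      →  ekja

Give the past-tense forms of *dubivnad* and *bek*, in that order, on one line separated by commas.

dubivnade, bekja

The suffix is conditioned by the final consonant: -ja when the stem ends in a voiceless consonant (*rut*, *ek*); -e when the stem ends in a voiced consonant (*hisguj*, *guj*, *uslod*, *av*).
Since the final consonant of *dubivnad* is /d/ (voiced), it takes -e, giving *dubivnade*.
Since the final consonant of *bek* is /k/ (voiceless), it takes -ja, giving *bekja*.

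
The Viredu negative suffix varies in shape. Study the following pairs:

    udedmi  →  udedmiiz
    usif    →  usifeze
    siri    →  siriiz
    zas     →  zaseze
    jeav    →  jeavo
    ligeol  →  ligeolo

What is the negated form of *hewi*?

The alternation tracks the final sound of the stem — -eze when the stem ends in a voiceless consonant (*usif*, *zas*); -o when the stem ends in a voiced consonant (*jeav*, *ligeol*); -iz when the stem ends in a vowel (*udedmi*, *siri*).
The final sound of *hewi* is /i/, which is a vowel, so the suffix is -iz, giving *hewiiz*.

hewiiz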